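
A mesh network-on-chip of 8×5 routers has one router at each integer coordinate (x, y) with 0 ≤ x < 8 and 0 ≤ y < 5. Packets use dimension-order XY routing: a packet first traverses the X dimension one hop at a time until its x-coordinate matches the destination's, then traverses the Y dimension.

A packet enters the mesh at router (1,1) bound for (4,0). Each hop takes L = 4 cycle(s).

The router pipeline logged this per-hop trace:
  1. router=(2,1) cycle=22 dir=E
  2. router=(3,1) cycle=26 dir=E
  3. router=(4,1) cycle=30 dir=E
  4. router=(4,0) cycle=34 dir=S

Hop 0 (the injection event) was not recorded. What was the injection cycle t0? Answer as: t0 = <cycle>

At hop 1 the cycle is 22; in general cyc_k = t0 + kL.
So t0 = 22 − 1·4 = 18.

t0 = 18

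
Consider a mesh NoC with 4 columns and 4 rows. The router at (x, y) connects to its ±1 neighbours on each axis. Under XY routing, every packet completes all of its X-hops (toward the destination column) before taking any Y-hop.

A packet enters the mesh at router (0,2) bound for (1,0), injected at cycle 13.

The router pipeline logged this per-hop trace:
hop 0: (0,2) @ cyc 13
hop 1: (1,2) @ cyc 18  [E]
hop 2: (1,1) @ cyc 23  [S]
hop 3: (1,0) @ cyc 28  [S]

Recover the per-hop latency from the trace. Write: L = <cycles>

L = 5

Δcyc across hop 0→1: 18 − 13 = 5.
Per-hop latency L = Δcyc = 5.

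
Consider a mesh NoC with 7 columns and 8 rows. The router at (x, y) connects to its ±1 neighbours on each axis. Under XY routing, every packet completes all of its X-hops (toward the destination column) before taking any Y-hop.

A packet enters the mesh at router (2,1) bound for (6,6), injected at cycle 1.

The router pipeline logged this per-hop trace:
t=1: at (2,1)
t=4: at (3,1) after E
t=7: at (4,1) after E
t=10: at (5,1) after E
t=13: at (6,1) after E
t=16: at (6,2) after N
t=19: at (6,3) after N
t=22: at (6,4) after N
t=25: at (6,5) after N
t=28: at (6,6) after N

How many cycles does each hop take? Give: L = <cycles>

cyc[1] − cyc[0] = 4 − 1 = 3.
Each hop adds L, hence L = 3.

L = 3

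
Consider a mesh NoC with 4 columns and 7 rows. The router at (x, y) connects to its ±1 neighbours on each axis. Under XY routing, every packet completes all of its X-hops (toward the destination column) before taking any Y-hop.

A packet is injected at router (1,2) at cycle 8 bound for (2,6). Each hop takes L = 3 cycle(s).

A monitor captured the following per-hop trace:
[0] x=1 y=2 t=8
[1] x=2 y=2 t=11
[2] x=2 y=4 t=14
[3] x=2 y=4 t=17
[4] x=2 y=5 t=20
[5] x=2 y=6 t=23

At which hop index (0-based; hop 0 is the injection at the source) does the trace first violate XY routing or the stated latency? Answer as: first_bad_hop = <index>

[1] (+1,+0) / 3c ⇒ ok
[2] (+0,+2) / 3c ⇒ BAD: non-unit step

first_bad_hop = 2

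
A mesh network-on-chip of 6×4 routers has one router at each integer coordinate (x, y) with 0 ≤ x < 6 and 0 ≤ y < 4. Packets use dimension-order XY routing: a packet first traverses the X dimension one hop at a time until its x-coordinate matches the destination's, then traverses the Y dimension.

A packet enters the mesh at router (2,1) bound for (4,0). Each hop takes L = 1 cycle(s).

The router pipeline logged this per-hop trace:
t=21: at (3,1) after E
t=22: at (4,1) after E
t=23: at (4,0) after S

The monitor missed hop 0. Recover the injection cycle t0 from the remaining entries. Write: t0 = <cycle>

Hop 1 reached at cycle 21; hop k is at t0 + k·L.
So t0 = 21 − 1·1 = 20.

t0 = 20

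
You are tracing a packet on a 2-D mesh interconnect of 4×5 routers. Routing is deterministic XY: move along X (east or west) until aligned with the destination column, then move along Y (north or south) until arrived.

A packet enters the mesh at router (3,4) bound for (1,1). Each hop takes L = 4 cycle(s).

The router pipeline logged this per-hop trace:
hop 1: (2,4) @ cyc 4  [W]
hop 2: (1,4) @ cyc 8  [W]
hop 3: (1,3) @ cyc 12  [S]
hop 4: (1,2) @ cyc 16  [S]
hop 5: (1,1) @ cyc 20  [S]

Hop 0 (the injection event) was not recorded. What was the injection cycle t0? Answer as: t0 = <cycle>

cyc[1] = 4 and cyc[k] = t0 + k·L for every k.
Subtract one hop: t0 = 4 − 4 = 0.

t0 = 0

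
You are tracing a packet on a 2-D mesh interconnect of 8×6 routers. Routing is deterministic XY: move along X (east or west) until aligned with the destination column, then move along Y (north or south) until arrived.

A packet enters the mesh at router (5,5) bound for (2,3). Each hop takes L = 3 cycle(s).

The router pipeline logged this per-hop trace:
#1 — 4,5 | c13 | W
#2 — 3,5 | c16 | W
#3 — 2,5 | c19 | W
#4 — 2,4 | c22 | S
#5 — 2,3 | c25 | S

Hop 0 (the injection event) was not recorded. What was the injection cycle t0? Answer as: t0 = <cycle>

cyc[1] = 13 and cyc[k] = t0 + k·L for every k.
Therefore t0 = 13 − L = 10.

t0 = 10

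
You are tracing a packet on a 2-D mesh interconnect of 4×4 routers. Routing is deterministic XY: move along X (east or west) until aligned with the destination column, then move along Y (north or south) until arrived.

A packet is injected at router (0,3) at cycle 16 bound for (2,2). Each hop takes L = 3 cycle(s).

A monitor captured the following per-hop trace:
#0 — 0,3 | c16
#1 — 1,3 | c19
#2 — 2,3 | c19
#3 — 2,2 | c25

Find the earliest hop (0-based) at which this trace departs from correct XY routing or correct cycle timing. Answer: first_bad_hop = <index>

first_bad_hop = 2

  1: Δx=+1 Δy=+0 Δt=3 [ok]
  2: Δx=+1 Δy=+0 Δt=0 [BAD: Δcyc=0≠L]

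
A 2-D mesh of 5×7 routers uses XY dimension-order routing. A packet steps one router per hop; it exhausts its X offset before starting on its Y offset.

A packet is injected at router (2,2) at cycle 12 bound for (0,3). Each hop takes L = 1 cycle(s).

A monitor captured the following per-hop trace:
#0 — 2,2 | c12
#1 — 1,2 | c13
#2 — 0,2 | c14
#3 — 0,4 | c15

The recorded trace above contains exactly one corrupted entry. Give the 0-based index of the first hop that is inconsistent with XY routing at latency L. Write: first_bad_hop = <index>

check 1→ d=(-1,0) cyc+1: ok
check 2→ d=(-1,0) cyc+1: ok
check 3→ d=(0,2) cyc+1: BAD: non-unit step

first_bad_hop = 3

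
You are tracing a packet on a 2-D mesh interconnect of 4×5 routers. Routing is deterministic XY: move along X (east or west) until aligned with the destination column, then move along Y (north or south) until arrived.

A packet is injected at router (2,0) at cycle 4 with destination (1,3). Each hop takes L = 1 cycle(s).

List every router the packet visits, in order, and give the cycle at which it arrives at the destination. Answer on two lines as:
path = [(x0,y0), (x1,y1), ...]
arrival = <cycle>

path = [(2,0), (1,0), (1,1), (1,2), (1,3)]
arrival = 8

t=4: at (2,0)
t=5: at (1,0) after W
t=6: at (1,1) after N
t=7: at (1,2) after N
t=8: at (1,3) after N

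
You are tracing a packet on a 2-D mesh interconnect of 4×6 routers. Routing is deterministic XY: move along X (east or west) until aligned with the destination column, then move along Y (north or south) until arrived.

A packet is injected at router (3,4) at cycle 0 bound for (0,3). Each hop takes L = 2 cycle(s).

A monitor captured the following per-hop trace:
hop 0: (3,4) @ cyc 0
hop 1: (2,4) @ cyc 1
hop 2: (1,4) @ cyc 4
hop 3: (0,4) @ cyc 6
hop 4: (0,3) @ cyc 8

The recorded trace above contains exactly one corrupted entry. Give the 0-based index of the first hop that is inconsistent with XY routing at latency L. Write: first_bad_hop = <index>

hop 1: step (-1,+0), +1 cyc — BAD: Δcyc=1≠L

first_bad_hop = 1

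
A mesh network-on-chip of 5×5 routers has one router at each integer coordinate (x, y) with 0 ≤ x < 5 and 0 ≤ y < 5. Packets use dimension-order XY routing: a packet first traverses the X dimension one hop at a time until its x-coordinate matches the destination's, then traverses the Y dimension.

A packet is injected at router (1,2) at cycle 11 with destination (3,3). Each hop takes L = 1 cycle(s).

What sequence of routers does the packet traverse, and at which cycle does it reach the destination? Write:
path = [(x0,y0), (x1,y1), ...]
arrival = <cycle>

path = [(1,2), (2,2), (3,2), (3,3)]
arrival = 14

hop 0: (1,2) @ cyc 11
hop 1: (2,2) @ cyc 12  [E]
hop 2: (3,2) @ cyc 13  [E]
hop 3: (3,3) @ cyc 14  [N]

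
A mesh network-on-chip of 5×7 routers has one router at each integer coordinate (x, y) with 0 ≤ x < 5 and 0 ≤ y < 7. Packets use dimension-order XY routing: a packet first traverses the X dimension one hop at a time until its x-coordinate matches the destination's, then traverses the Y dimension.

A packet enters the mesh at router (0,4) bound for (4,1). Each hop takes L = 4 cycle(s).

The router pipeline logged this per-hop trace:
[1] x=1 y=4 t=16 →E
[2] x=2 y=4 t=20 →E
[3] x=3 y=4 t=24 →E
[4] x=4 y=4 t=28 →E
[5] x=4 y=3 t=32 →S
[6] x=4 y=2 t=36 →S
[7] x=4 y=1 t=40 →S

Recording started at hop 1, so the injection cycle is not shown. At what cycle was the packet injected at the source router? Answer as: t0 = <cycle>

At hop 1 the cycle is 16; in general cyc_k = t0 + kL.
t0 = cyc[1] − L = 16 − 4 = 12.

t0 = 12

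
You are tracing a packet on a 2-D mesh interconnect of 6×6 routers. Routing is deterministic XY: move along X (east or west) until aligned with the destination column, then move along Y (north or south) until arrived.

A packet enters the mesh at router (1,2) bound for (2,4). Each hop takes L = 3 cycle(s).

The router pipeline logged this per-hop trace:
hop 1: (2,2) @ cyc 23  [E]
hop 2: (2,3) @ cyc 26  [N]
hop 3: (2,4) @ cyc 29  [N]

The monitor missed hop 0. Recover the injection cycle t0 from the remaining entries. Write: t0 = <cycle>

cyc[1] = 23 and cyc[k] = t0 + k·L for every k.
Therefore t0 = 23 − L = 20.

t0 = 20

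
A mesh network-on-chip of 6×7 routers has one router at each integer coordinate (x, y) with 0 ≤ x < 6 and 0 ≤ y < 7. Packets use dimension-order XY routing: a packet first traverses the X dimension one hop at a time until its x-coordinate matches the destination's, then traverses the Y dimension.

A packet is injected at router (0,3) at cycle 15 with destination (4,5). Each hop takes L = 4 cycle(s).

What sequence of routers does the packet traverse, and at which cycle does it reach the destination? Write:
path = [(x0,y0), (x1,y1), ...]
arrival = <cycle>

path = [(0,3), (1,3), (2,3), (3,3), (4,3), (4,4), (4,5)]
arrival = 39

#0 — 0,3 | c15
#1 — 1,3 | c19 | E
#2 — 2,3 | c23 | E
#3 — 3,3 | c27 | E
#4 — 4,3 | c31 | E
#5 — 4,4 | c35 | N
#6 — 4,5 | c39 | N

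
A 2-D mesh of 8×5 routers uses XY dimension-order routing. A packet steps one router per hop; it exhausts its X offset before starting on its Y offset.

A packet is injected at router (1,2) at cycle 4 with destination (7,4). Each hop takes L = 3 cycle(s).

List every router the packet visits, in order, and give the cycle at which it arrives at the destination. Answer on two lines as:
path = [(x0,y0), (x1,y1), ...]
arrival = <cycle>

src (1,2)  cyc=4
E→(2,2)  cyc=7
E→(3,2)  cyc=10
E→(4,2)  cyc=13
E→(5,2)  cyc=16
E→(6,2)  cyc=19
E→(7,2)  cyc=22
N→(7,3)  cyc=25
N→(7,4)  cyc=28

path = [(1,2), (2,2), (3,2), (4,2), (5,2), (6,2), (7,2), (7,3), (7,4)]
arrival = 28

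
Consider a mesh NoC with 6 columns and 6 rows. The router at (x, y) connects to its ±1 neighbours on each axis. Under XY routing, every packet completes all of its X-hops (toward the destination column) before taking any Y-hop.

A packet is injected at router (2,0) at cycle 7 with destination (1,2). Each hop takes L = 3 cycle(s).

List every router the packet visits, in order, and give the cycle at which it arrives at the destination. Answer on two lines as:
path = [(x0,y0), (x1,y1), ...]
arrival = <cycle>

path = [(2,0), (1,0), (1,1), (1,2)]
arrival = 16

src (2,0)  cyc=7
W→(1,0)  cyc=10
N→(1,1)  cyc=13
N→(1,2)  cyc=16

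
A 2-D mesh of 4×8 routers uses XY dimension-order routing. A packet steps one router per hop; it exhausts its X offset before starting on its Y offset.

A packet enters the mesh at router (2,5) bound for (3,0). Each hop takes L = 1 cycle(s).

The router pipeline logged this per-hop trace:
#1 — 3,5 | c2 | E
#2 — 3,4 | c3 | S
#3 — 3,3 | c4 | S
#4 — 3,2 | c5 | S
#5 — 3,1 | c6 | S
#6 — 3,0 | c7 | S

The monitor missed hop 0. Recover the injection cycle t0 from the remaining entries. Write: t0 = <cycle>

t0 = 1

Hop 1 reached at cycle 2; hop k is at t0 + k·L.
So t0 = 2 − 1·1 = 1.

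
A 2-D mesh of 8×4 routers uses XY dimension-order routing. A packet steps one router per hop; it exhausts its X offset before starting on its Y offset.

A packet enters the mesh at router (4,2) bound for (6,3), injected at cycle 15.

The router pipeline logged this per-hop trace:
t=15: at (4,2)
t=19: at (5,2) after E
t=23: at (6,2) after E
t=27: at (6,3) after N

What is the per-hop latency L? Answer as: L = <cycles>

Δcyc across hop 0→1: 19 − 15 = 4.
Per-hop latency L = Δcyc = 4.

L = 4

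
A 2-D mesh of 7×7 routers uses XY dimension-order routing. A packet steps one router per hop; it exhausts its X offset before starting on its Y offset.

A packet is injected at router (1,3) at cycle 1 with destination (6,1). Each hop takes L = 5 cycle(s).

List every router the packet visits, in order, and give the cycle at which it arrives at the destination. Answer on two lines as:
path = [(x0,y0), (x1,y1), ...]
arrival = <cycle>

path = [(1,3), (2,3), (3,3), (4,3), (5,3), (6,3), (6,2), (6,1)]
arrival = 36

hop 0: (1,3) @ cyc 1
hop 1: (2,3) @ cyc 6  [E]
hop 2: (3,3) @ cyc 11  [E]
hop 3: (4,3) @ cyc 16  [E]
hop 4: (5,3) @ cyc 21  [E]
hop 5: (6,3) @ cyc 26  [E]
hop 6: (6,2) @ cyc 31  [S]
hop 7: (6,1) @ cyc 36  [S]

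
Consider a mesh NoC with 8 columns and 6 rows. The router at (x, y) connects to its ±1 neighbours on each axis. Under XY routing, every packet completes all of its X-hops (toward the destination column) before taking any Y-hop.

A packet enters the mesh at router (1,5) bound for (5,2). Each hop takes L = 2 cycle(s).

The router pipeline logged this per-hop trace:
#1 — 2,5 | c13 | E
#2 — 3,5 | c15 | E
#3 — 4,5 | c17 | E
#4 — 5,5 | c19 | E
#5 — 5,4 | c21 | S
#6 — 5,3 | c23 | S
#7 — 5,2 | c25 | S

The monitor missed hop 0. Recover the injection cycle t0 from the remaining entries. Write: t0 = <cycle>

t0 = 11

At hop 1 the cycle is 13; in general cyc_k = t0 + kL.
Therefore t0 = 13 − L = 11.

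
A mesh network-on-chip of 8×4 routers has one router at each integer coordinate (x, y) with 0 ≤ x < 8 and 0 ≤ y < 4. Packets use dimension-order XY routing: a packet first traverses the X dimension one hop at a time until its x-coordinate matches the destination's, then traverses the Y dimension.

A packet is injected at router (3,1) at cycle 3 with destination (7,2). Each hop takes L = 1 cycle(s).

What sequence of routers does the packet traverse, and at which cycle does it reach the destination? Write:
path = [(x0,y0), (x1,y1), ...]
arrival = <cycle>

path = [(3,1), (4,1), (5,1), (6,1), (7,1), (7,2)]
arrival = 8

src (3,1)  cyc=3
E→(4,1)  cyc=4
E→(5,1)  cyc=5
E→(6,1)  cyc=6
E→(7,1)  cyc=7
N→(7,2)  cyc=8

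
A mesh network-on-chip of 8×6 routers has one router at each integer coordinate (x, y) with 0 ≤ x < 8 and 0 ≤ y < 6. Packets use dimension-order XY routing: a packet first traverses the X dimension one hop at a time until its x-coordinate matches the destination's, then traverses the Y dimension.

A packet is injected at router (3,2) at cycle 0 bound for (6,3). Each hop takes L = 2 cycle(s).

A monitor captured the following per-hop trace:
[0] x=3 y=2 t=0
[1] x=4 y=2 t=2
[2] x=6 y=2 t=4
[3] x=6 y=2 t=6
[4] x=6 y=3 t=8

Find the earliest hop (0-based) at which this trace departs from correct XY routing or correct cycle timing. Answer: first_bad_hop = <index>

first_bad_hop = 2

check 1→ d=(1,0) cyc+2: ok
check 2→ d=(2,0) cyc+2: BAD: non-unit step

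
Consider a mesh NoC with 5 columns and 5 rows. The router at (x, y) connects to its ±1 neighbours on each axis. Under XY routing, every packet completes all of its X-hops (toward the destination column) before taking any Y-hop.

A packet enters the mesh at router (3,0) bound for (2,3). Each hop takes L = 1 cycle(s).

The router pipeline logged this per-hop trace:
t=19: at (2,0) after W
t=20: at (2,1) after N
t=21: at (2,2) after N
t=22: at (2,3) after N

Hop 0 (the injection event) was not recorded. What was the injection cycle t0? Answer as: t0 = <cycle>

t0 = 18

The first recorded entry is hop 1 at cycle 19.
t0 = cyc[1] − L = 19 − 1 = 18.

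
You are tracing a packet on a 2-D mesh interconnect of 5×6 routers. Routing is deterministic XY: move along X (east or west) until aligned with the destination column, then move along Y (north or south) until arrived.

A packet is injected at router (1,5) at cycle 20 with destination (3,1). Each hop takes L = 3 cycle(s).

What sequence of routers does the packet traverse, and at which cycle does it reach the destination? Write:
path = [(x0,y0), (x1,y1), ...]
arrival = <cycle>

path = [(1,5), (2,5), (3,5), (3,4), (3,3), (3,2), (3,1)]
arrival = 38

src (1,5)  cyc=20
E→(2,5)  cyc=23
E→(3,5)  cyc=26
S→(3,4)  cyc=29
S→(3,3)  cyc=32
S→(3,2)  cyc=35
S→(3,1)  cyc=38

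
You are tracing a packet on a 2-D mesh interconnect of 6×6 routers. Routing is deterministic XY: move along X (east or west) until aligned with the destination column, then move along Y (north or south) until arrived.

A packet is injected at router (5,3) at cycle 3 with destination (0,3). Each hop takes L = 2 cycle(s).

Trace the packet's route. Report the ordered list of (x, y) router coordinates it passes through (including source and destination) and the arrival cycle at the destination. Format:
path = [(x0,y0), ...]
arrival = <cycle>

hop 0: (5,3) @ cyc 3
hop 1: (4,3) @ cyc 5  [W]
hop 2: (3,3) @ cyc 7  [W]
hop 3: (2,3) @ cyc 9  [W]
hop 4: (1,3) @ cyc 11  [W]
hop 5: (0,3) @ cyc 13  [W]

path = [(5,3), (4,3), (3,3), (2,3), (1,3), (0,3)]
arrival = 13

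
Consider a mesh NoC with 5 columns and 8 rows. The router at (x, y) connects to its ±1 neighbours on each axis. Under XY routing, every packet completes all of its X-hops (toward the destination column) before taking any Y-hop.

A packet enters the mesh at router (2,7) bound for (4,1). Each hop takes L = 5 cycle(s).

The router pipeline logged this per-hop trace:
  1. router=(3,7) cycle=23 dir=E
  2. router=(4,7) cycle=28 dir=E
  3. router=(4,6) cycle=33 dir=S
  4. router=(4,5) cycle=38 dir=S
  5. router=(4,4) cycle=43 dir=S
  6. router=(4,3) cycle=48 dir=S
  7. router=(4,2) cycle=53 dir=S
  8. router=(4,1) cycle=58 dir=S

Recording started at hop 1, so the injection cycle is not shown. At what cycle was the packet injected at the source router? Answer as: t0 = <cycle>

cyc[1] = 23 and cyc[k] = t0 + k·L for every k.
So t0 = 23 − 1·5 = 18.

t0 = 18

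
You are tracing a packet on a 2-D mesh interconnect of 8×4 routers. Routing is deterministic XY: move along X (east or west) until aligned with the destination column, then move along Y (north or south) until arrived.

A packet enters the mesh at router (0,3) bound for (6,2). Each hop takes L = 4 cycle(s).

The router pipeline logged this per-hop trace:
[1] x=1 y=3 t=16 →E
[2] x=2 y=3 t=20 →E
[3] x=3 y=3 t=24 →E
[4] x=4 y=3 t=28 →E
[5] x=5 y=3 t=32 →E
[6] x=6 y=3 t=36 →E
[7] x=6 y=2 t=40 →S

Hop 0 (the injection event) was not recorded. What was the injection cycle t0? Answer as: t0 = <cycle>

t0 = 12

The first recorded entry is hop 1 at cycle 16.
Subtract one hop: t0 = 16 − 4 = 12.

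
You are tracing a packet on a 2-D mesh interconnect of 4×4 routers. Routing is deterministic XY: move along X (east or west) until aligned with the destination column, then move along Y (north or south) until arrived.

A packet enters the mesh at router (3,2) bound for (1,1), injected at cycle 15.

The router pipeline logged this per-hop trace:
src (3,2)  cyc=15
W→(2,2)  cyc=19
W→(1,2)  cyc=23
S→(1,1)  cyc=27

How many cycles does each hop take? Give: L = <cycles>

L = 4

cyc[1] − cyc[0] = 19 − 15 = 4.
Each hop adds L, hence L = 4.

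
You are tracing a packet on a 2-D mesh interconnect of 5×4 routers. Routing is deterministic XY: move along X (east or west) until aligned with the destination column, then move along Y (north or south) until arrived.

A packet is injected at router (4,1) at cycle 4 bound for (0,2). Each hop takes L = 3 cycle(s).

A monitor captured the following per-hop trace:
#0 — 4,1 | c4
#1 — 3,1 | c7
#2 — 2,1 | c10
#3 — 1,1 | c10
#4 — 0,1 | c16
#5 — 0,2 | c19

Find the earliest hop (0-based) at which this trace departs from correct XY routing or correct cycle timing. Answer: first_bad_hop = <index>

first_bad_hop = 3

[1] (-1,+0) / 3c ⇒ ok
[2] (-1,+0) / 3c ⇒ ok
[3] (-1,+0) / 0c ⇒ BAD: Δcyc=0≠L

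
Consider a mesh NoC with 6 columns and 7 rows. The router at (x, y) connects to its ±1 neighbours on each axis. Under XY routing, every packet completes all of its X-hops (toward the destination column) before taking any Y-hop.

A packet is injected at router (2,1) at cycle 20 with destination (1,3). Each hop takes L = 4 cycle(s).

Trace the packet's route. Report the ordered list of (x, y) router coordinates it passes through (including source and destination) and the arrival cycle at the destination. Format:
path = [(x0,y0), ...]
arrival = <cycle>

#0 — 2,1 | c20
#1 — 1,1 | c24 | W
#2 — 1,2 | c28 | N
#3 — 1,3 | c32 | N

path = [(2,1), (1,1), (1,2), (1,3)]
arrival = 32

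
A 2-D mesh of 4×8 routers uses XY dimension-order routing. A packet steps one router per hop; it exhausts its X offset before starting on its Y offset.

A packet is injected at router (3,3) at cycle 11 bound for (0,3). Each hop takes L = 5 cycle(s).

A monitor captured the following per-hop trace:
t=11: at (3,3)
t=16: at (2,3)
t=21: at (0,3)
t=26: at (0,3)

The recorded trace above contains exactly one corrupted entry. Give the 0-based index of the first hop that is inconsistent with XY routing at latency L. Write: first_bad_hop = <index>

first_bad_hop = 2

check 1→ d=(-1,0) cyc+5: ok
check 2→ d=(-2,0) cyc+5: BAD: non-unit step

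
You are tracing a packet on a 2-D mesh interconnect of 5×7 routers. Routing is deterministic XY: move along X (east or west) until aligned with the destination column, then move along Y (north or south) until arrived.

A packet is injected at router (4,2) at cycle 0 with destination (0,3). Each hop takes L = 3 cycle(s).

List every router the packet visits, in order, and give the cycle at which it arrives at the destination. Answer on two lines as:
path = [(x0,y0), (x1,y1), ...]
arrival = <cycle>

[0] x=4 y=2 t=0
[1] x=3 y=2 t=3 →W
[2] x=2 y=2 t=6 →W
[3] x=1 y=2 t=9 →W
[4] x=0 y=2 t=12 →W
[5] x=0 y=3 t=15 →N

path = [(4,2), (3,2), (2,2), (1,2), (0,2), (0,3)]
arrival = 15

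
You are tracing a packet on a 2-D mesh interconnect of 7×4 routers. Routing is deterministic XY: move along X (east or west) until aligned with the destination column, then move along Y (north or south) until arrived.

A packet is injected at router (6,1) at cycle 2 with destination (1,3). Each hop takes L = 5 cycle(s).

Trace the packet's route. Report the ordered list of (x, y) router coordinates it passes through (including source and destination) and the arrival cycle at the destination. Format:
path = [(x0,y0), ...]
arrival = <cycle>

src (6,1)  cyc=2
W→(5,1)  cyc=7
W→(4,1)  cyc=12
W→(3,1)  cyc=17
W→(2,1)  cyc=22
W→(1,1)  cyc=27
N→(1,2)  cyc=32
N→(1,3)  cyc=37

path = [(6,1), (5,1), (4,1), (3,1), (2,1), (1,1), (1,2), (1,3)]
arrival = 37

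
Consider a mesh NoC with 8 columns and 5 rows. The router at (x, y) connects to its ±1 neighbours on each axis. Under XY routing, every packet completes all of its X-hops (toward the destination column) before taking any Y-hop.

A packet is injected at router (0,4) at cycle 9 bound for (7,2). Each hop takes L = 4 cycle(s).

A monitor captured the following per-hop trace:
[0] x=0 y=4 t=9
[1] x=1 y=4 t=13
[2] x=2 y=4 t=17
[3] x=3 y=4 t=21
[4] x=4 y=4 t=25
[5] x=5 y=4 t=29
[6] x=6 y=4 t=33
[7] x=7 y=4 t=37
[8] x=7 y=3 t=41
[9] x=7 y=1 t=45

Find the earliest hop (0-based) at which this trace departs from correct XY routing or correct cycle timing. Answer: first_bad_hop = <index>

first_bad_hop = 9

[1] (+1,+0) / 4c ⇒ ok
[2] (+1,+0) / 4c ⇒ ok
[3] (+1,+0) / 4c ⇒ ok
[4] (+1,+0) / 4c ⇒ ok
[5] (+1,+0) / 4c ⇒ ok
[6] (+1,+0) / 4c ⇒ ok
[7] (+1,+0) / 4c ⇒ ok
[8] (+0,-1) / 4c ⇒ ok
[9] (+0,-2) / 4c ⇒ BAD: non-unit step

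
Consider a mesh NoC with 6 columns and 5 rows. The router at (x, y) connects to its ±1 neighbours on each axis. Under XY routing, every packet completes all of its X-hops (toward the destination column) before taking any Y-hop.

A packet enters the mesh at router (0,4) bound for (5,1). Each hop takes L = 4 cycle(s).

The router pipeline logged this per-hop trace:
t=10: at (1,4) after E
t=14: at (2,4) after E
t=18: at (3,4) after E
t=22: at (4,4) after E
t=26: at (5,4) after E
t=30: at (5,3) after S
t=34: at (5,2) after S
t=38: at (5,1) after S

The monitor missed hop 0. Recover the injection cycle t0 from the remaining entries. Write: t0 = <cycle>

t0 = 6

cyc[1] = 10 and cyc[k] = t0 + k·L for every k.
So t0 = 10 − 1·4 = 6.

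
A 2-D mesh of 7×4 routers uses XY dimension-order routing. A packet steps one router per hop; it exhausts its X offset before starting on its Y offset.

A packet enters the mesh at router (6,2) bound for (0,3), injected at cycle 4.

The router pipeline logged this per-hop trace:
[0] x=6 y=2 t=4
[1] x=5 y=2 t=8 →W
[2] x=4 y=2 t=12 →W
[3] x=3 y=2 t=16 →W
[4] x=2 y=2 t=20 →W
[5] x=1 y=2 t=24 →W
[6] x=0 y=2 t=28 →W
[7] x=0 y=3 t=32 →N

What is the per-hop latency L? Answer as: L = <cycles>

Between hops 0 and 1 the cycle counter advances 8 − 4 = 4.
Each hop adds L, hence L = 4.

L = 4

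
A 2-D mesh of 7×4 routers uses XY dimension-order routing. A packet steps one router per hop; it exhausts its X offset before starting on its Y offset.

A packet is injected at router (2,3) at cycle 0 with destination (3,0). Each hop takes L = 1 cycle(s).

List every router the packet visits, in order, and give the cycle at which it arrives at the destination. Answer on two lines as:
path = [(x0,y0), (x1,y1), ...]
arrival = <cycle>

path = [(2,3), (3,3), (3,2), (3,1), (3,0)]
arrival = 4

#0 — 2,3 | c0
#1 — 3,3 | c1 | E
#2 — 3,2 | c2 | S
#3 — 3,1 | c3 | S
#4 — 3,0 | c4 | S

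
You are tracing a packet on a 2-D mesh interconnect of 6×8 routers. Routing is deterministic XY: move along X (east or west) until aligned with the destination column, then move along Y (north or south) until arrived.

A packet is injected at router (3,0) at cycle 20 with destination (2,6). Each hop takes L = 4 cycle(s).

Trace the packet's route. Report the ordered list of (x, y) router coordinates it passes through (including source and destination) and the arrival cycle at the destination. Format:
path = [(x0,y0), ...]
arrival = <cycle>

#0 — 3,0 | c20
#1 — 2,0 | c24 | W
#2 — 2,1 | c28 | N
#3 — 2,2 | c32 | N
#4 — 2,3 | c36 | N
#5 — 2,4 | c40 | N
#6 — 2,5 | c44 | N
#7 — 2,6 | c48 | N

path = [(3,0), (2,0), (2,1), (2,2), (2,3), (2,4), (2,5), (2,6)]
arrival = 48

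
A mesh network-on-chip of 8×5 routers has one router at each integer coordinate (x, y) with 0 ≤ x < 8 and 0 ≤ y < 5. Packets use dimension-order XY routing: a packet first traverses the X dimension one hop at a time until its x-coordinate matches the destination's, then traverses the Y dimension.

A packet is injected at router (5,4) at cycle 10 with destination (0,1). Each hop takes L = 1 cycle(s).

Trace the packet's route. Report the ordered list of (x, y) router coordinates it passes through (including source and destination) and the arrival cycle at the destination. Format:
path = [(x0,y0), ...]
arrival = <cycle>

  0. router=(5,4) cycle=10 (inject)
  1. router=(4,4) cycle=11 dir=W
  2. router=(3,4) cycle=12 dir=W
  3. router=(2,4) cycle=13 dir=W
  4. router=(1,4) cycle=14 dir=W
  5. router=(0,4) cycle=15 dir=W
  6. router=(0,3) cycle=16 dir=S
  7. router=(0,2) cycle=17 dir=S
  8. router=(0,1) cycle=18 dir=S

path = [(5,4), (4,4), (3,4), (2,4), (1,4), (0,4), (0,3), (0,2), (0,1)]
arrival = 18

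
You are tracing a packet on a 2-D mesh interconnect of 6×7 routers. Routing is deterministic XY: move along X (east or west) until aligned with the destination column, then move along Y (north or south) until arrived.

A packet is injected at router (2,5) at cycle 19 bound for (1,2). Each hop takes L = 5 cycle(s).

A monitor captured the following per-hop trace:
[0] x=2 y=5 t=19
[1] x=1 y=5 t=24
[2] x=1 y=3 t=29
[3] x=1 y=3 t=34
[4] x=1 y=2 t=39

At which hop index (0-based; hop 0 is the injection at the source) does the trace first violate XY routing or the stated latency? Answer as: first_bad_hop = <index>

hop 1: step (-1,+0), +5 cyc — ok
hop 2: step (+0,-2), +5 cyc — BAD: non-unit step

first_bad_hop = 2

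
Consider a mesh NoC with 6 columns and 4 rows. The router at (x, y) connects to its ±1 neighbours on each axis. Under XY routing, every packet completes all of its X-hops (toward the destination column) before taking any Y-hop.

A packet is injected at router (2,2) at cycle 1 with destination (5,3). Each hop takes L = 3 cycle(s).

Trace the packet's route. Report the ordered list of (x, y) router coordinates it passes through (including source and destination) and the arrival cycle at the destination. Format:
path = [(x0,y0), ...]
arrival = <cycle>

[0] x=2 y=2 t=1
[1] x=3 y=2 t=4 →E
[2] x=4 y=2 t=7 →E
[3] x=5 y=2 t=10 →E
[4] x=5 y=3 t=13 →N

path = [(2,2), (3,2), (4,2), (5,2), (5,3)]
arrival = 13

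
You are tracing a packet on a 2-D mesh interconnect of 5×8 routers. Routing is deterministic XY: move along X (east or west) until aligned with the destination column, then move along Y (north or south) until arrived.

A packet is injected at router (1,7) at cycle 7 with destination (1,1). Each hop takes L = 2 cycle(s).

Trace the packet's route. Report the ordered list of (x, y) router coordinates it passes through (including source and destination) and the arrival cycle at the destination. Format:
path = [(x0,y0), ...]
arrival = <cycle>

t=7: at (1,7)
t=9: at (1,6) after S
t=11: at (1,5) after S
t=13: at (1,4) after S
t=15: at (1,3) after S
t=17: at (1,2) after S
t=19: at (1,1) after S

path = [(1,7), (1,6), (1,5), (1,4), (1,3), (1,2), (1,1)]
arrival = 19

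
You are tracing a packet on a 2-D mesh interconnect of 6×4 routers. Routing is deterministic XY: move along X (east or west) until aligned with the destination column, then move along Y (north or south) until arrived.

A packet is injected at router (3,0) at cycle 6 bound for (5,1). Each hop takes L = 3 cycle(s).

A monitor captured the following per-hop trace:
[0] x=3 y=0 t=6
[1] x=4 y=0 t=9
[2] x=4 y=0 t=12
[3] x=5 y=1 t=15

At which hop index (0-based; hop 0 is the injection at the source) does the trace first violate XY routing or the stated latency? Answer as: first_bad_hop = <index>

first_bad_hop = 2

[1] (+1,+0) / 3c ⇒ ok
[2] (+0,+0) / 3c ⇒ BAD: non-unit step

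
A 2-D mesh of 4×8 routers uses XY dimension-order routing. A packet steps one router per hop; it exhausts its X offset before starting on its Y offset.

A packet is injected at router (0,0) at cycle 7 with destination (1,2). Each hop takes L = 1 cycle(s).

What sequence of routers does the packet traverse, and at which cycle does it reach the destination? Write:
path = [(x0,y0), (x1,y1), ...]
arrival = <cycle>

hop 0: (0,0) @ cyc 7
hop 1: (1,0) @ cyc 8  [E]
hop 2: (1,1) @ cyc 9  [N]
hop 3: (1,2) @ cyc 10  [N]

path = [(0,0), (1,0), (1,1), (1,2)]
arrival = 10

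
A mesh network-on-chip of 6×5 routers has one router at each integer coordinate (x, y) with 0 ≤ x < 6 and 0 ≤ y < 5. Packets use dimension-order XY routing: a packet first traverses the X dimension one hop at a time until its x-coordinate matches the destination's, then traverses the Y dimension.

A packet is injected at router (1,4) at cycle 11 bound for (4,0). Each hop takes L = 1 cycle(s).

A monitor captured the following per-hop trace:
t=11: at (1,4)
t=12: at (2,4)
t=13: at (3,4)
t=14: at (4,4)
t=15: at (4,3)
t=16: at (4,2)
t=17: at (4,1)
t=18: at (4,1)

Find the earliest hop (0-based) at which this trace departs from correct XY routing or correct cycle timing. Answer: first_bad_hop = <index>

first_bad_hop = 7

hop 1: step (+1,+0), +1 cyc — ok
hop 2: step (+1,+0), +1 cyc — ok
hop 3: step (+1,+0), +1 cyc — ok
hop 4: step (+0,-1), +1 cyc — ok
hop 5: step (+0,-1), +1 cyc — ok
hop 6: step (+0,-1), +1 cyc — ok
hop 7: step (+0,+0), +1 cyc — BAD: non-unit step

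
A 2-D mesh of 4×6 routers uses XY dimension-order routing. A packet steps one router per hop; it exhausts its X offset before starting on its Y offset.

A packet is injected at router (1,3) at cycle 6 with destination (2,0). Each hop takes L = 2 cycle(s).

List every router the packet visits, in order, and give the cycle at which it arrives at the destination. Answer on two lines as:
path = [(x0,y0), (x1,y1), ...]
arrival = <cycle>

path = [(1,3), (2,3), (2,2), (2,1), (2,0)]
arrival = 14

hop 0: (1,3) @ cyc 6
hop 1: (2,3) @ cyc 8  [E]
hop 2: (2,2) @ cyc 10  [S]
hop 3: (2,1) @ cyc 12  [S]
hop 4: (2,0) @ cyc 14  [S]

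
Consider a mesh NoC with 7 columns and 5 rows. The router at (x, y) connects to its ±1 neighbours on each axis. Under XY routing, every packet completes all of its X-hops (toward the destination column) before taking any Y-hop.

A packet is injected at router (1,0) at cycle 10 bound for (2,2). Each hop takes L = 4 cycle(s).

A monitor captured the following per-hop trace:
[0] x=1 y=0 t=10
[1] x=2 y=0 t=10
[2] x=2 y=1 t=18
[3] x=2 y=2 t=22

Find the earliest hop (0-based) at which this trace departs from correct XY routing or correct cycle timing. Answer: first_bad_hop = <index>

first_bad_hop = 1

check 1→ d=(1,0) cyc+0: BAD: Δcyc=0≠L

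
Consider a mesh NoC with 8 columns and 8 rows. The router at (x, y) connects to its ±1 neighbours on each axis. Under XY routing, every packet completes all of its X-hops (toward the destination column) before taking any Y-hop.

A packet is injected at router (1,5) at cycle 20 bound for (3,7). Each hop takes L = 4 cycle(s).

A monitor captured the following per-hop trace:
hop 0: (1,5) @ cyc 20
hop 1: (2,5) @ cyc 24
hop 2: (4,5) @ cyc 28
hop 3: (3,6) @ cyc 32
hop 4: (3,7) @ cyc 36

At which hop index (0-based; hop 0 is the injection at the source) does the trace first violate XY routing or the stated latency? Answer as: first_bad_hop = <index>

check 1→ d=(1,0) cyc+4: ok
check 2→ d=(2,0) cyc+4: BAD: non-unit step

first_bad_hop = 2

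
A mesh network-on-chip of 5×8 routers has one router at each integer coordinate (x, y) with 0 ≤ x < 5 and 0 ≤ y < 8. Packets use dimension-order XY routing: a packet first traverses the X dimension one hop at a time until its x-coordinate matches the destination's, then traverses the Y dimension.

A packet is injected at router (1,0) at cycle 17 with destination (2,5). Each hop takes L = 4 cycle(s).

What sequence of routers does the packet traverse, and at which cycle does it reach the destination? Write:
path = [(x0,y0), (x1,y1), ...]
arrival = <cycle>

path = [(1,0), (2,0), (2,1), (2,2), (2,3), (2,4), (2,5)]
arrival = 41

t=17: at (1,0)
t=21: at (2,0) after E
t=25: at (2,1) after N
t=29: at (2,2) after N
t=33: at (2,3) after N
t=37: at (2,4) after N
t=41: at (2,5) after N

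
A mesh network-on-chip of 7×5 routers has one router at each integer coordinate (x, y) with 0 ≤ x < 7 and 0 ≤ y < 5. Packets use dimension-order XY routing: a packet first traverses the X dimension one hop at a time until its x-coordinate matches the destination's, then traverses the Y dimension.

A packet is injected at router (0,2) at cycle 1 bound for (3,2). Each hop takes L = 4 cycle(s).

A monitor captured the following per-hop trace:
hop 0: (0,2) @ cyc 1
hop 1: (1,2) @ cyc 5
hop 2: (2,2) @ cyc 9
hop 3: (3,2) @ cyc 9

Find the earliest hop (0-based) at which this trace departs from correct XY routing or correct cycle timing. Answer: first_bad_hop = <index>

[1] (+1,+0) / 4c ⇒ ok
[2] (+1,+0) / 4c ⇒ ok
[3] (+1,+0) / 0c ⇒ BAD: Δcyc=0≠L

first_bad_hop = 3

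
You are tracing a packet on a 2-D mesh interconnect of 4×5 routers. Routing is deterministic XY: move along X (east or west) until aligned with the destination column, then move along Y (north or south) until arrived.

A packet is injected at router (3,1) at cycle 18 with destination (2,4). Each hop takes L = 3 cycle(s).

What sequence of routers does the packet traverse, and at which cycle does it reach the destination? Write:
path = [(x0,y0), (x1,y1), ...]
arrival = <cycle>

path = [(3,1), (2,1), (2,2), (2,3), (2,4)]
arrival = 30

#0 — 3,1 | c18
#1 — 2,1 | c21 | W
#2 — 2,2 | c24 | N
#3 — 2,3 | c27 | N
#4 — 2,4 | c30 | N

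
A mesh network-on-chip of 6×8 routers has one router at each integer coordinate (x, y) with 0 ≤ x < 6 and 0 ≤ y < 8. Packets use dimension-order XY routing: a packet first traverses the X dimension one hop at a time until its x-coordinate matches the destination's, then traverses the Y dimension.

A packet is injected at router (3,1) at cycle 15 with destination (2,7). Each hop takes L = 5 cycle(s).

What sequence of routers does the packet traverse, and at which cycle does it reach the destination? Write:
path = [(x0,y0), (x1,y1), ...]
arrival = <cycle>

path = [(3,1), (2,1), (2,2), (2,3), (2,4), (2,5), (2,6), (2,7)]
arrival = 50

  0. router=(3,1) cycle=15 (inject)
  1. router=(2,1) cycle=20 dir=W
  2. router=(2,2) cycle=25 dir=N
  3. router=(2,3) cycle=30 dir=N
  4. router=(2,4) cycle=35 dir=N
  5. router=(2,5) cycle=40 dir=N
  6. router=(2,6) cycle=45 dir=N
  7. router=(2,7) cycle=50 dir=N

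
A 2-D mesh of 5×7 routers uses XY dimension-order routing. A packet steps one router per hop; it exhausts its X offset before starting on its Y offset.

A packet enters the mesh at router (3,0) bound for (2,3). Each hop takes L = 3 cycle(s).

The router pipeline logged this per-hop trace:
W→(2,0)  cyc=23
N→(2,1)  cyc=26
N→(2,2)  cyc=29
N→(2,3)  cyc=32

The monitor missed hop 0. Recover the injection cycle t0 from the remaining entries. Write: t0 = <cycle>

t0 = 20

The first recorded entry is hop 1 at cycle 23.
t0 = cyc[1] − L = 23 − 3 = 20.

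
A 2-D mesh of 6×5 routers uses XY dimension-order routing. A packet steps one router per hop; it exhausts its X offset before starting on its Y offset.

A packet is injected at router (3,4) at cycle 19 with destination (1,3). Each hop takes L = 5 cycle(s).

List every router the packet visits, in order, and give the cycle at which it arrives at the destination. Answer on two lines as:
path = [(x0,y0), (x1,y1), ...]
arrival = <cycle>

hop 0: (3,4) @ cyc 19
hop 1: (2,4) @ cyc 24  [W]
hop 2: (1,4) @ cyc 29  [W]
hop 3: (1,3) @ cyc 34  [S]

path = [(3,4), (2,4), (1,4), (1,3)]
arrival = 34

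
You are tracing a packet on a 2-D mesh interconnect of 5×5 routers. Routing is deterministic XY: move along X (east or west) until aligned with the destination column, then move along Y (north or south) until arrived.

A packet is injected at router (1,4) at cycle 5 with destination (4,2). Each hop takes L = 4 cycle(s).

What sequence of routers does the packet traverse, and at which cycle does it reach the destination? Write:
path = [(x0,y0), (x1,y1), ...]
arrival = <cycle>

hop 0: (1,4) @ cyc 5
hop 1: (2,4) @ cyc 9  [E]
hop 2: (3,4) @ cyc 13  [E]
hop 3: (4,4) @ cyc 17  [E]
hop 4: (4,3) @ cyc 21  [S]
hop 5: (4,2) @ cyc 25  [S]

path = [(1,4), (2,4), (3,4), (4,4), (4,3), (4,2)]
arrival = 25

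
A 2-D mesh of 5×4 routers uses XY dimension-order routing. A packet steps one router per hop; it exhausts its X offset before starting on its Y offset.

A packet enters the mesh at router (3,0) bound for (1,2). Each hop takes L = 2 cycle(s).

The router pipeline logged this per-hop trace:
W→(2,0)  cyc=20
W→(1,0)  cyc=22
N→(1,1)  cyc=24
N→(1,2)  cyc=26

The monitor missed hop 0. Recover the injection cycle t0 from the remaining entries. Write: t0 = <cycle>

At hop 1 the cycle is 20; in general cyc_k = t0 + kL.
t0 = cyc[1] − L = 20 − 2 = 18.

t0 = 18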